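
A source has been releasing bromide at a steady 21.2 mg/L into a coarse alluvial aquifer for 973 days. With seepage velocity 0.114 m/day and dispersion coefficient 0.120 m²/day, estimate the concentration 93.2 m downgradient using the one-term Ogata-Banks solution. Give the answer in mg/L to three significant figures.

For a continuous step input, C/C₀ ≈ ½·erfc((x−vt)/(2√(Dt))).
vt = 0.114 × 973 = 110.922 m and 2√(Dt) = 2√(0.120 × 973) = 21.61 m.
Argument (x−vt)/(2√(Dt)) = (93.2 − 110.922)/21.61 = -0.8201; ½·erfc(-0.8201) = 0.8769.
C = 21.2 × 0.8769 = 18.6 mg/L.

18.6 mg/L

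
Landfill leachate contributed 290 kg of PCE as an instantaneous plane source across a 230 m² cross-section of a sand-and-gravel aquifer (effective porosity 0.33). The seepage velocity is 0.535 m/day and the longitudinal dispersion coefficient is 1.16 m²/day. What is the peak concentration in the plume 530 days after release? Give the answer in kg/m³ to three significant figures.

The peak of an instantaneous 1D plume sits at x = vt; there the Gaussian factor is 1 and C_max = M/(n_e·A·√(4πDt)), where n_e·A is the pore area the mass is dissolved in.
√(4πDt) = √(4π × 1.16 × 530) = 87.90 m, so C_max = 290/(0.33 × 230 × 87.90) = 0.0435 kg/m³.

0.0435 kg/m³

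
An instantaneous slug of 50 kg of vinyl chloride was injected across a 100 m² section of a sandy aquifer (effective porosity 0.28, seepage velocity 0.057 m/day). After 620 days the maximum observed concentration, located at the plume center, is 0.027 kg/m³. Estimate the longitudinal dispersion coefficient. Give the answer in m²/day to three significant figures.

At the plume center C_max = M/(n_e·A·√(4πDt)), so D = M²/(4πt·(n_e·A·C_max)²).
n_e·A·C_max = 0.28 × 100 × 0.027 = 0.7560 kg/m.
D = 50²/(4π × 620 × 0.7560²) = 0.561 m²/day.

0.561 m²/day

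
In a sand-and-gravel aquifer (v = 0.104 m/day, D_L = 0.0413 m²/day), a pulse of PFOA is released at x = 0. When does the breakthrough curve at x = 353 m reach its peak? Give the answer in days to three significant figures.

For the 1D instantaneous-source solution, setting ∂C/∂t = 0 at fixed x gives v²t² + 2Dt − x² = 0, so t = (√(D² + v²x²) − D)/v².
√(D² + v²x²) = √(0.0413² + 0.104² × 353²) = 36.71; v² = 0.010816.
t = (36.71 − 0.0413)/0.010816 = 3390 days (vs. the pure-advection estimate x/v = 3390 d).

3390 days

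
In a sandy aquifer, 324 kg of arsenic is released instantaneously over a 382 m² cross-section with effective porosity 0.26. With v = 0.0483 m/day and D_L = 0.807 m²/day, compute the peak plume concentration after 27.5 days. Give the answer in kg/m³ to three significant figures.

0.195 kg/m³

The peak of an instantaneous 1D plume sits at x = vt; there the Gaussian factor is 1 and C_max = M/(n_e·A·√(4πDt)), where n_e·A is the pore area the mass is dissolved in.
√(4πDt) = √(4π × 0.807 × 27.5) = 16.70 m, so C_max = 324/(0.26 × 382 × 16.70) = 0.195 kg/m³.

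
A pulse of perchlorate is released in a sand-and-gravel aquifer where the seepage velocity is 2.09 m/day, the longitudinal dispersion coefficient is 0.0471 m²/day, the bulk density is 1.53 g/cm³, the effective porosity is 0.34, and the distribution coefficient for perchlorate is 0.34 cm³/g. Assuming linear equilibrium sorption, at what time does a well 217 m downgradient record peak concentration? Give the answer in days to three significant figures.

Retardation factor R = 1 + ρ_b·K_d/n = 1 + 1.53 × 0.34/0.34 = 2.530.
Sorption retards both mechanisms: v_R = v/R = 0.8261 m/day, D_R = D/R = 0.01862 m²/day.
Peak time from v_R²t² + 2D_R t − x² = 0: t = (√(D_R² + v_R²x²) − D_R)/v_R².
√(D_R² + v_R²x²) = √(0.01862² + 0.8261² × 217²) = 179.3; v_R² = 0.6824.
t = (179.3 − 0.01862)/0.6824 = 263 days.

263 days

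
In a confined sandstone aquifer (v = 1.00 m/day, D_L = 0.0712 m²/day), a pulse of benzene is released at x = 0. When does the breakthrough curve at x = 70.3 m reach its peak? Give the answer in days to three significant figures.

70.2 days

For the 1D instantaneous-source solution, setting ∂C/∂t = 0 at fixed x gives v²t² + 2Dt − x² = 0, so t = (√(D² + v²x²) − D)/v².
√(D² + v²x²) = √(0.0712² + 1.00² × 70.3²) = 70.30; v² = 1.
t = (70.30 − 0.0712)/1 = 70.2 days (vs. the pure-advection estimate x/v = 70.3 d).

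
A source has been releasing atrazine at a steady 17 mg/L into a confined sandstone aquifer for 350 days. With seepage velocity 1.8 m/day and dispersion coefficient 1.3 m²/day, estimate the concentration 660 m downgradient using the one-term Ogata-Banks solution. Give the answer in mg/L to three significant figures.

2.72 mg/L

For a continuous step input, C/C₀ ≈ ½·erfc((x−vt)/(2√(Dt))).
vt = 1.8 × 350 = 630 m and 2√(Dt) = 2√(1.3 × 350) = 42.66 m.
Argument (x−vt)/(2√(Dt)) = (660 − 630)/42.66 = 0.7032; ½·erfc(0.7032) = 0.1600.
C = 17 × 0.1600 = 2.72 mg/L.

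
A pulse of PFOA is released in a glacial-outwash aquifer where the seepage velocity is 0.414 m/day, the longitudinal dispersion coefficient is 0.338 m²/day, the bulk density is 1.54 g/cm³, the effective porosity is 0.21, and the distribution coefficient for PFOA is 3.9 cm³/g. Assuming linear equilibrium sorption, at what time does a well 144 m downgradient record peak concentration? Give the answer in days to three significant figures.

Retardation factor R = 1 + ρ_b·K_d/n = 1 + 1.54 × 3.9/0.21 = 29.60.
Sorption retards both mechanisms: v_R = v/R = 0.01399 m/day, D_R = D/R = 0.01142 m²/day.
Peak time from v_R²t² + 2D_R t − x² = 0: t = (√(D_R² + v_R²x²) − D_R)/v_R².
√(D_R² + v_R²x²) = √(0.01142² + 0.01399² × 144²) = 2.015; v_R² = 0.0001957.
t = (2.015 − 0.01142)/0.0001957 = 10200 days.

10200 days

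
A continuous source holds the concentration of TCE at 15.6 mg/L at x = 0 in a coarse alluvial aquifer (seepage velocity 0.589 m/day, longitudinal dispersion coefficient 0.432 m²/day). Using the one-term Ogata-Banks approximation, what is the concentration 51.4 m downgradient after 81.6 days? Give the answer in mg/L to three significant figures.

For a continuous step input, C/C₀ ≈ ½·erfc((x−vt)/(2√(Dt))).
vt = 0.589 × 81.6 = 48.0624 m and 2√(Dt) = 2√(0.432 × 81.6) = 11.87 m.
Argument (x−vt)/(2√(Dt)) = (51.4 − 48.0624)/11.87 = 0.2812; ½·erfc(0.2812) = 0.3454.
C = 15.6 × 0.3454 = 5.39 mg/L.

5.39 mg/L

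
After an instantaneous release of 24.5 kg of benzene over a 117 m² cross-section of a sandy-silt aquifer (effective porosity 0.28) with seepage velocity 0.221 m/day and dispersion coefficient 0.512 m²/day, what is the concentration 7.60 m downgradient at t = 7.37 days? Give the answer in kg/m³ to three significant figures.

For an instantaneous plane source, C(x,t) = M/(n_e·A·√(4πDt)) · exp(−(x−vt)²/(4Dt)), with n_e·A the pore (flow) area.
Plume center vt = 0.221 × 7.37 = 1.62877 m, so the well at 7.60 m is 5.97123 m downgradient of the peak.
√(4πDt) = 6.886 m, giving peak height M/(n_e·A·√(4πDt)) = 24.5/(0.28 × 117 × 6.886) = 0.1086 kg/m³.
(x−vt)²/(4Dt) = (5.97123)²/(4 × 0.512 × 7.37) = 2.362; exp(−2.362) = 0.09423.
C = 0.1086 × 0.09423 = 0.0102 kg/m³.

0.0102 kg/m³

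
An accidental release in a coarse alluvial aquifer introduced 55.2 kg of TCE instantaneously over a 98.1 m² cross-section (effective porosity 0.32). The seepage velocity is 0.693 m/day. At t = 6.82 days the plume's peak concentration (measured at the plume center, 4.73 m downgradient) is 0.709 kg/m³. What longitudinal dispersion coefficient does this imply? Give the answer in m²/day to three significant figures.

At the plume center C_max = M/(n_e·A·√(4πDt)), so D = M²/(4πt·(n_e·A·C_max)²).
n_e·A·C_max = 0.32 × 98.1 × 0.709 = 22.26 kg/m.
D = 55.2²/(4π × 6.82 × 22.26²) = 0.0718 m²/day.

0.0718 m²/day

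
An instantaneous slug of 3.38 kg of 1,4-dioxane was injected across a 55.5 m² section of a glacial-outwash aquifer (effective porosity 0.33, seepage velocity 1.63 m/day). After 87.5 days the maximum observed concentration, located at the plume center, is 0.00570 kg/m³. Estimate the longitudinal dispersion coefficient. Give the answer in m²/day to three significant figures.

0.953 m²/day

At the plume center C_max = M/(n_e·A·√(4πDt)), so D = M²/(4πt·(n_e·A·C_max)²).
n_e·A·C_max = 0.33 × 55.5 × 0.00570 = 0.1044 kg/m.
D = 3.38²/(4π × 87.5 × 0.1044²) = 0.953 m²/day.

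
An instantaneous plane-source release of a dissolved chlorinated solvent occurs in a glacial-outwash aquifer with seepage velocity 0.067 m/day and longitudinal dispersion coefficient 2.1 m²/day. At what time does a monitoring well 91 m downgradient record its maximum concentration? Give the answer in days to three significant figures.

969 days

For the 1D instantaneous-source solution, setting ∂C/∂t = 0 at fixed x gives v²t² + 2Dt − x² = 0, so t = (√(D² + v²x²) − D)/v².
√(D² + v²x²) = √(2.1² + 0.067² × 91²) = 6.449; v² = 0.004489.
t = (6.449 − 2.1)/0.004489 = 969 days (vs. the pure-advection estimate x/v = 1360 d).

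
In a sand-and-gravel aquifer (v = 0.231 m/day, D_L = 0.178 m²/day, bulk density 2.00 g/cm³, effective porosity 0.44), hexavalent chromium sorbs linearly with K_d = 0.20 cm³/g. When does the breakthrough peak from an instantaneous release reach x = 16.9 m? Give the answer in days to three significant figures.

Retardation factor R = 1 + ρ_b·K_d/n = 1 + 2.00 × 0.20/0.44 = 1.909.
Sorption retards both mechanisms: v_R = v/R = 0.1210 m/day, D_R = D/R = 0.09324 m²/day.
Peak time from v_R²t² + 2D_R t − x² = 0: t = (√(D_R² + v_R²x²) − D_R)/v_R².
√(D_R² + v_R²x²) = √(0.09324² + 0.1210² × 16.9²) = 2.047; v_R² = 0.01464.
t = (2.047 − 0.09324)/0.01464 = 133 days.

133 days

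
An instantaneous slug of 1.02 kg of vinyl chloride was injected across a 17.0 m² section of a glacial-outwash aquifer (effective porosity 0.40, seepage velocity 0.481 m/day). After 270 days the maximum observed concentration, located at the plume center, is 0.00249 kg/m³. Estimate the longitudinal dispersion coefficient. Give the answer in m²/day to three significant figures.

At the plume center C_max = M/(n_e·A·√(4πDt)), so D = M²/(4πt·(n_e·A·C_max)²).
n_e·A·C_max = 0.40 × 17.0 × 0.00249 = 0.01693 kg/m.
D = 1.02²/(4π × 270 × 0.01693²) = 1.07 m²/day.

1.07 m²/day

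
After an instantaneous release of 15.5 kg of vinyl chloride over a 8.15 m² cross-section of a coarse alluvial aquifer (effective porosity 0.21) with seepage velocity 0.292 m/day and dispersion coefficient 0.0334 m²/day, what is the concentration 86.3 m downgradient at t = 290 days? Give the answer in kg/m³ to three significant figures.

For an instantaneous plane source, C(x,t) = M/(n_e·A·√(4πDt)) · exp(−(x−vt)²/(4Dt)), with n_e·A the pore (flow) area.
Plume center vt = 0.292 × 290 = 84.68 m, so the well at 86.3 m is 1.62 m downgradient of the peak.
√(4πDt) = 11.03 m, giving peak height M/(n_e·A·√(4πDt)) = 15.5/(0.21 × 8.15 × 11.03) = 0.8211 kg/m³.
(x−vt)²/(4Dt) = (1.62)²/(4 × 0.0334 × 290) = 0.06774; exp(−0.06774) = 0.9345.
C = 0.8211 × 0.9345 = 0.767 kg/m³.

0.767 kg/m³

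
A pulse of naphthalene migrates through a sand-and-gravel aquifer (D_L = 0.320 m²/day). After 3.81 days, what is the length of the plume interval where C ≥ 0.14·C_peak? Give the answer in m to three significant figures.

6.19 m

The plume is Gaussian with σ = √(2Dt) = √(2 × 0.320 × 3.81) = 1.562 m.
C/C_peak = exp(−Δx²/(2σ²)) = 0.14 ⇒ Δx = σ·√(−2 ln 0.14) = 1.562 × 1.983 = 3.097 m.
Width = 2Δx = 6.19 m.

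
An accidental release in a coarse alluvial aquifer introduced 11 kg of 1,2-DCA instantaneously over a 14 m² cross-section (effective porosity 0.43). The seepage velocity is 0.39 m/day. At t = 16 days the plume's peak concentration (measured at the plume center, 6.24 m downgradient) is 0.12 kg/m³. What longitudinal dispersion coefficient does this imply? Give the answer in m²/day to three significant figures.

At the plume center C_max = M/(n_e·A·√(4πDt)), so D = M²/(4πt·(n_e·A·C_max)²).
n_e·A·C_max = 0.43 × 14 × 0.12 = 0.7224 kg/m.
D = 11²/(4π × 16 × 0.7224²) = 1.15 m²/day.

1.15 m²/day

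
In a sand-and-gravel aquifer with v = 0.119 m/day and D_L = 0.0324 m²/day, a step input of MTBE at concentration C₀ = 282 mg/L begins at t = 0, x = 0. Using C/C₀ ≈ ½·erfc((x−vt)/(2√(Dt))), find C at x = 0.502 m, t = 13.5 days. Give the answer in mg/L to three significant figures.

For a continuous step input, C/C₀ ≈ ½·erfc((x−vt)/(2√(Dt))).
vt = 0.119 × 13.5 = 1.6065 m and 2√(Dt) = 2√(0.0324 × 13.5) = 1.323 m.
Argument (x−vt)/(2√(Dt)) = (0.502 − 1.6065)/1.323 = -0.8348; ½·erfc(-0.8348) = 0.8811.
C = 282 × 0.8811 = 248 mg/L.

248 mg/L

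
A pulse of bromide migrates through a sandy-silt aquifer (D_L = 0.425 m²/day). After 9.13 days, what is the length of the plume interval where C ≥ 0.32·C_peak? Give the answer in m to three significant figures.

8.41 m

The plume is Gaussian with σ = √(2Dt) = √(2 × 0.425 × 9.13) = 2.786 m.
C/C_peak = exp(−Δx²/(2σ²)) = 0.32 ⇒ Δx = σ·√(−2 ln 0.32) = 2.786 × 1.510 = 4.207 m.
Width = 2Δx = 8.41 m.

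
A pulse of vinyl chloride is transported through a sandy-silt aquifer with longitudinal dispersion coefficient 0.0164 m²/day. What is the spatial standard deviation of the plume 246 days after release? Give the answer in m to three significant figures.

Dispersive spreading gives a Gaussian with σ² = 2Dt; advection only shifts the center.
σ = √(2 × 0.0164 × 246) = 2.84 m.

2.84 m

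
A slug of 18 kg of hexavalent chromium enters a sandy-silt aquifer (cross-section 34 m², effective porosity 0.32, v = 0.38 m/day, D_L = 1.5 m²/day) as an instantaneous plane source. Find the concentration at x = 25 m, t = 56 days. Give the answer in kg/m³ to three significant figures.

For an instantaneous plane source, C(x,t) = M/(n_e·A·√(4πDt)) · exp(−(x−vt)²/(4Dt)), with n_e·A the pore (flow) area.
Plume center vt = 0.38 × 56 = 21.28 m, so the well at 25 m is 3.72 m downgradient of the peak.
√(4πDt) = 32.49 m, giving peak height M/(n_e·A·√(4πDt)) = 18/(0.32 × 34 × 32.49) = 0.05092 kg/m³.
(x−vt)²/(4Dt) = (3.72)²/(4 × 1.5 × 56) = 0.04119; exp(−0.04119) = 0.9596.
C = 0.05092 × 0.9596 = 0.0489 kg/m³.

0.0489 kg/m³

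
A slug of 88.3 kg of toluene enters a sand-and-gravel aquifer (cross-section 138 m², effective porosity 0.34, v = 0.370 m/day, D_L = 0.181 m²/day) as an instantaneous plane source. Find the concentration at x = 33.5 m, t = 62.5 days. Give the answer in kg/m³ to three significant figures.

0.0146 kg/m³

For an instantaneous plane source, C(x,t) = M/(n_e·A·√(4πDt)) · exp(−(x−vt)²/(4Dt)), with n_e·A the pore (flow) area.
Plume center vt = 0.370 × 62.5 = 23.125 m, so the well at 33.5 m is 10.375 m downgradient of the peak.
√(4πDt) = 11.92 m, giving peak height M/(n_e·A·√(4πDt)) = 88.3/(0.34 × 138 × 11.92) = 0.1579 kg/m³.
(x−vt)²/(4Dt) = (10.375)²/(4 × 0.181 × 62.5) = 2.379; exp(−2.379) = 0.09264.
C = 0.1579 × 0.09264 = 0.0146 kg/m³.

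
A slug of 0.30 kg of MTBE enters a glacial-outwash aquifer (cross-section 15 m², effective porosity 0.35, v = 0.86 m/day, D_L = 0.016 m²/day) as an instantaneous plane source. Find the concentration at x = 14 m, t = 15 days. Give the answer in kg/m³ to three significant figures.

0.00933 kg/m³

For an instantaneous plane source, C(x,t) = M/(n_e·A·√(4πDt)) · exp(−(x−vt)²/(4Dt)), with n_e·A the pore (flow) area.
Plume center vt = 0.86 × 15 = 12.9 m, so the well at 14 m is 1.1 m downgradient of the peak.
√(4πDt) = 1.737 m, giving peak height M/(n_e·A·√(4πDt)) = 0.30/(0.35 × 15 × 1.737) = 0.03290 kg/m³.
(x−vt)²/(4Dt) = (1.1)²/(4 × 0.016 × 15) = 1.260; exp(−1.260) = 0.2837.
C = 0.03290 × 0.2837 = 0.00933 kg/m³.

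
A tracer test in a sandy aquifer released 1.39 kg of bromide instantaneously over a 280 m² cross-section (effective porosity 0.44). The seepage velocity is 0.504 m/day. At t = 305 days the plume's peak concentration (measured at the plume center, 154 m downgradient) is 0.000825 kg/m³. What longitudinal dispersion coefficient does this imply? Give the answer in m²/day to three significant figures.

0.0488 m²/day

At the plume center C_max = M/(n_e·A·√(4πDt)), so D = M²/(4πt·(n_e·A·C_max)²).
n_e·A·C_max = 0.44 × 280 × 0.000825 = 0.1016 kg/m.
D = 1.39²/(4π × 305 × 0.1016²) = 0.0488 m²/day.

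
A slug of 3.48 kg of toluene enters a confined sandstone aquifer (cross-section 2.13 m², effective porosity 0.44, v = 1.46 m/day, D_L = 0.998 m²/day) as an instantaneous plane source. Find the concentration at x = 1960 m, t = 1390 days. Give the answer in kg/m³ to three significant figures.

For an instantaneous plane source, C(x,t) = M/(n_e·A·√(4πDt)) · exp(−(x−vt)²/(4Dt)), with n_e·A the pore (flow) area.
Plume center vt = 1.46 × 1390 = 2029.4 m, so the well at 1960 m is 69.4 m upgradient of the peak.
√(4πDt) = 132.0 m, giving peak height M/(n_e·A·√(4πDt)) = 3.48/(0.44 × 2.13 × 132.0) = 0.02813 kg/m³.
(x−vt)²/(4Dt) = (-69.4)²/(4 × 0.998 × 1390) = 0.8680; exp(−0.8680) = 0.4198.
C = 0.02813 × 0.4198 = 0.0118 kg/m³.

0.0118 kg/m³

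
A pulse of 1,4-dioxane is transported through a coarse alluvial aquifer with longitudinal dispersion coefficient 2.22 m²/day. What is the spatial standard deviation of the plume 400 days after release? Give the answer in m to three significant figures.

Dispersive spreading gives a Gaussian with σ² = 2Dt; advection only shifts the center.
σ = √(2 × 2.22 × 400) = 42.1 m.

42.1 m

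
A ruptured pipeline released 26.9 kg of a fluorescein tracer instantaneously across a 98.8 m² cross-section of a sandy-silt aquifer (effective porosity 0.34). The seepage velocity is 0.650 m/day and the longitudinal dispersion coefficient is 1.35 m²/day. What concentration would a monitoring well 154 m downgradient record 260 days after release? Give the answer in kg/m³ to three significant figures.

0.0103 kg/m³

For an instantaneous plane source, C(x,t) = M/(n_e·A·√(4πDt)) · exp(−(x−vt)²/(4Dt)), with n_e·A the pore (flow) area.
Plume center vt = 0.650 × 260 = 169 m, so the well at 154 m is 15 m upgradient of the peak.
√(4πDt) = 66.41 m, giving peak height M/(n_e·A·√(4πDt)) = 26.9/(0.34 × 98.8 × 66.41) = 0.01206 kg/m³.
(x−vt)²/(4Dt) = (-15)²/(4 × 1.35 × 260) = 0.1603; exp(−0.1603) = 0.8519.
C = 0.01206 × 0.8519 = 0.0103 kg/m³.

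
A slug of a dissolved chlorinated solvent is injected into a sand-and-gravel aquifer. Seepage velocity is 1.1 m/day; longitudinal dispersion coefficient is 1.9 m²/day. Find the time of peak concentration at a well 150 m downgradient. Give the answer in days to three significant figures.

135 days

For the 1D instantaneous-source solution, setting ∂C/∂t = 0 at fixed x gives v²t² + 2Dt − x² = 0, so t = (√(D² + v²x²) − D)/v².
√(D² + v²x²) = √(1.9² + 1.1² × 150²) = 165.0; v² = 1.21.
t = (165.0 − 1.9)/1.21 = 135 days (vs. the pure-advection estimate x/v = 136 d).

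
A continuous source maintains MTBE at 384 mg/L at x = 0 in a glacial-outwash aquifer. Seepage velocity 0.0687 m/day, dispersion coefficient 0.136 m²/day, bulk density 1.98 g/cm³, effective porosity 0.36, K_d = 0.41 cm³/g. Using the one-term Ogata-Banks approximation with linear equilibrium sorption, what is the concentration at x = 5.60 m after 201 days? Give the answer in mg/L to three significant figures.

142 mg/L

Retardation factor R = 1 + ρ_b·K_d/n = 1 + 1.98 × 0.41/0.36 = 3.255.
Sorption retards both mechanisms: v_R = v/R = 0.02111 m/day, D_R = D/R = 0.04178 m²/day.
v_R·t = 0.02111 × 201 = 4.24311 m; 2√(D_R t) = 5.796 m; argument = (5.60 − 4.24311)/5.796 = 0.2341.
C = C₀ × ½·erfc(0.2341) = 384 × 0.3703 = 142 mg/L.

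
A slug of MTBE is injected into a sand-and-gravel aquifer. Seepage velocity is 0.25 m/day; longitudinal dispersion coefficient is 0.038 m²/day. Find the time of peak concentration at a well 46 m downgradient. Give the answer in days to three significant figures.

183 days

For the 1D instantaneous-source solution, setting ∂C/∂t = 0 at fixed x gives v²t² + 2Dt − x² = 0, so t = (√(D² + v²x²) − D)/v².
√(D² + v²x²) = √(0.038² + 0.25² × 46²) = 11.50; v² = 0.0625.
t = (11.50 − 0.038)/0.0625 = 183 days (vs. the pure-advection estimate x/v = 184 d).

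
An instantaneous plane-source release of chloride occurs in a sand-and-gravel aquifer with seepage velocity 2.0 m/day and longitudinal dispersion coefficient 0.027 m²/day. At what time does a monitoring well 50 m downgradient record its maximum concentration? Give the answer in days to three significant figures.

For the 1D instantaneous-source solution, setting ∂C/∂t = 0 at fixed x gives v²t² + 2Dt − x² = 0, so t = (√(D² + v²x²) − D)/v².
√(D² + v²x²) = √(0.027² + 2.0² × 50²) = 100.0; v² = 4.
t = (100.0 − 0.027)/4 = 25.0 days (vs. the pure-advection estimate x/v = 25.0 d).

25.0 days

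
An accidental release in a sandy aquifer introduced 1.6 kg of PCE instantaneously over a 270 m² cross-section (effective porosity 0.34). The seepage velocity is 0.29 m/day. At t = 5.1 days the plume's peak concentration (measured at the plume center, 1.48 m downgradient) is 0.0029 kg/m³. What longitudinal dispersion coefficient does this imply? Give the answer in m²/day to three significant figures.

0.564 m²/day

At the plume center C_max = M/(n_e·A·√(4πDt)), so D = M²/(4πt·(n_e·A·C_max)²).
n_e·A·C_max = 0.34 × 270 × 0.0029 = 0.2662 kg/m.
D = 1.6²/(4π × 5.1 × 0.2662²) = 0.564 m²/day.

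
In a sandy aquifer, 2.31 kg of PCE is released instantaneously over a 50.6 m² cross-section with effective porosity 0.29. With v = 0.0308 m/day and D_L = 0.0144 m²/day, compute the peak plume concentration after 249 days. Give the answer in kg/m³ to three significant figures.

0.0235 kg/m³

The peak of an instantaneous 1D plume sits at x = vt; there the Gaussian factor is 1 and C_max = M/(n_e·A·√(4πDt)), where n_e·A is the pore area the mass is dissolved in.
√(4πDt) = √(4π × 0.0144 × 249) = 6.713 m, so C_max = 2.31/(0.29 × 50.6 × 6.713) = 0.0235 kg/m³.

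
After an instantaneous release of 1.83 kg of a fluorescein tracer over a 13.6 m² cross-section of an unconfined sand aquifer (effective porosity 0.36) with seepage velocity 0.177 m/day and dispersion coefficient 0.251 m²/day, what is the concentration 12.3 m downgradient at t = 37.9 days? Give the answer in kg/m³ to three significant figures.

For an instantaneous plane source, C(x,t) = M/(n_e·A·√(4πDt)) · exp(−(x−vt)²/(4Dt)), with n_e·A the pore (flow) area.
Plume center vt = 0.177 × 37.9 = 6.7083 m, so the well at 12.3 m is 5.5917 m downgradient of the peak.
√(4πDt) = 10.93 m, giving peak height M/(n_e·A·√(4πDt)) = 1.83/(0.36 × 13.6 × 10.93) = 0.03420 kg/m³.
(x−vt)²/(4Dt) = (5.5917)²/(4 × 0.251 × 37.9) = 0.8217; exp(−0.8217) = 0.4397.
C = 0.03420 × 0.4397 = 0.0150 kg/m³.

0.0150 kg/m³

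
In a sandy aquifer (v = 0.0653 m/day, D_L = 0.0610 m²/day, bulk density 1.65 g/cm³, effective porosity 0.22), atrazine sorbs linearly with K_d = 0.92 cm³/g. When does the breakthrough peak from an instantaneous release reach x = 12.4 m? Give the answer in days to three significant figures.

1390 days

Retardation factor R = 1 + ρ_b·K_d/n = 1 + 1.65 × 0.92/0.22 = 7.900.
Sorption retards both mechanisms: v_R = v/R = 0.008266 m/day, D_R = D/R = 0.007722 m²/day.
Peak time from v_R²t² + 2D_R t − x² = 0: t = (√(D_R² + v_R²x²) − D_R)/v_R².
√(D_R² + v_R²x²) = √(0.007722² + 0.008266² × 12.4²) = 0.1028; v_R² = 6.833e-05.
t = (0.1028 − 0.007722)/6.833e-05 = 1390 days.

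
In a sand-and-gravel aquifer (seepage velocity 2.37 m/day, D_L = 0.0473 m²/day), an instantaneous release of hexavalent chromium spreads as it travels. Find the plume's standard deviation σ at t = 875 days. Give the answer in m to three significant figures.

9.10 m

Dispersive spreading gives a Gaussian with σ² = 2Dt; advection only shifts the center.
σ = √(2 × 0.0473 × 875) = 9.10 m.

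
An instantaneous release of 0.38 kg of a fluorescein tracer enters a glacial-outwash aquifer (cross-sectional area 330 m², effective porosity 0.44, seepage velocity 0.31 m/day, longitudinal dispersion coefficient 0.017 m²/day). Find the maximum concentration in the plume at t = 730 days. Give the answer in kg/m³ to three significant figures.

The peak of an instantaneous 1D plume sits at x = vt; there the Gaussian factor is 1 and C_max = M/(n_e·A·√(4πDt)), where n_e·A is the pore area the mass is dissolved in.
√(4πDt) = √(4π × 0.017 × 730) = 12.49 m, so C_max = 0.38/(0.44 × 330 × 12.49) = 0.000210 kg/m³.

0.000210 kg/m³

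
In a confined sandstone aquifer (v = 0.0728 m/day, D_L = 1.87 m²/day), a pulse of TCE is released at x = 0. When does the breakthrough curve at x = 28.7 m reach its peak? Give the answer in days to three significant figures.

176 days

For the 1D instantaneous-source solution, setting ∂C/∂t = 0 at fixed x gives v²t² + 2Dt − x² = 0, so t = (√(D² + v²x²) − D)/v².
√(D² + v²x²) = √(1.87² + 0.0728² × 28.7²) = 2.804; v² = 0.00529984.
t = (2.804 − 1.87)/0.00529984 = 176 days (vs. the pure-advection estimate x/v = 394 d).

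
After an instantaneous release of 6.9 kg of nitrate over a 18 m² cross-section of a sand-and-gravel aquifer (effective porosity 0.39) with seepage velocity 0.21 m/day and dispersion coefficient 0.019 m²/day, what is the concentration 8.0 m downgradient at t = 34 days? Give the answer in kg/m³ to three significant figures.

0.259 kg/m³

For an instantaneous plane source, C(x,t) = M/(n_e·A·√(4πDt)) · exp(−(x−vt)²/(4Dt)), with n_e·A the pore (flow) area.
Plume center vt = 0.21 × 34 = 7.14 m, so the well at 8.0 m is 0.86 m downgradient of the peak.
√(4πDt) = 2.849 m, giving peak height M/(n_e·A·√(4πDt)) = 6.9/(0.39 × 18 × 2.849) = 0.3450 kg/m³.
(x−vt)²/(4Dt) = (0.86)²/(4 × 0.019 × 34) = 0.2862; exp(−0.2862) = 0.7511.
C = 0.3450 × 0.7511 = 0.259 kg/m³.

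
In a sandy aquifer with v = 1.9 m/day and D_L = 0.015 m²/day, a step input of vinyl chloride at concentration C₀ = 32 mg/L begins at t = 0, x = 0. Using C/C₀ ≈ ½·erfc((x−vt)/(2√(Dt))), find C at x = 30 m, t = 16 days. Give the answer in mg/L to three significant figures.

23.0 mg/L

For a continuous step input, C/C₀ ≈ ½·erfc((x−vt)/(2√(Dt))).
vt = 1.9 × 16 = 30.4 m and 2√(Dt) = 2√(0.015 × 16) = 0.9798 m.
Argument (x−vt)/(2√(Dt)) = (30 − 30.4)/0.9798 = -0.4082; ½·erfc(-0.4082) = 0.7181.
C = 32 × 0.7181 = 23.0 mg/L.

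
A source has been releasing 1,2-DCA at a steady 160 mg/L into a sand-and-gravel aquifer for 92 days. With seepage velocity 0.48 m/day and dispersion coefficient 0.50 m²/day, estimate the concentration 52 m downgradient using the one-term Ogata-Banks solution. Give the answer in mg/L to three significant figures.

33.1 mg/L

For a continuous step input, C/C₀ ≈ ½·erfc((x−vt)/(2√(Dt))).
vt = 0.48 × 92 = 44.16 m and 2√(Dt) = 2√(0.50 × 92) = 13.56 m.
Argument (x−vt)/(2√(Dt)) = (52 − 44.16)/13.56 = 0.5782; ½·erfc(0.5782) = 0.2068.
C = 160 × 0.2068 = 33.1 mg/L.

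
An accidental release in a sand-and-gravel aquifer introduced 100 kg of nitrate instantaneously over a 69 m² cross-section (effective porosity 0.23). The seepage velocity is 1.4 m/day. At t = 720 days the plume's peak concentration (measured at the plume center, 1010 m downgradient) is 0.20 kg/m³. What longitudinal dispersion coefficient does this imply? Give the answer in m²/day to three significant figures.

At the plume center C_max = M/(n_e·A·√(4πDt)), so D = M²/(4πt·(n_e·A·C_max)²).
n_e·A·C_max = 0.23 × 69 × 0.20 = 3.174 kg/m.
D = 100²/(4π × 720 × 3.174²) = 0.110 m²/day.

0.110 m²/day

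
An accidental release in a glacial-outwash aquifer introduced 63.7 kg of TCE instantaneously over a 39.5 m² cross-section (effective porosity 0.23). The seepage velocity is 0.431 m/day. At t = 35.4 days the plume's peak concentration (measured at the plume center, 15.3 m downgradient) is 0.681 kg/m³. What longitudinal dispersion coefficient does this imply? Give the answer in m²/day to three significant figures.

0.238 m²/day

At the plume center C_max = M/(n_e·A·√(4πDt)), so D = M²/(4πt·(n_e·A·C_max)²).
n_e·A·C_max = 0.23 × 39.5 × 0.681 = 6.187 kg/m.
D = 63.7²/(4π × 35.4 × 6.187²) = 0.238 m²/day.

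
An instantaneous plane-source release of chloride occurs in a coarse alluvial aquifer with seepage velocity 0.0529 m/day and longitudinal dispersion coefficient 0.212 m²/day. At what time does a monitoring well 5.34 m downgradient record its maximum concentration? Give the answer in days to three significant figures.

50.5 days

For the 1D instantaneous-source solution, setting ∂C/∂t = 0 at fixed x gives v²t² + 2Dt − x² = 0, so t = (√(D² + v²x²) − D)/v².
√(D² + v²x²) = √(0.212² + 0.0529² × 5.34²) = 0.3532; v² = 0.00279841.
t = (0.3532 − 0.212)/0.00279841 = 50.5 days (vs. the pure-advection estimate x/v = 101 d).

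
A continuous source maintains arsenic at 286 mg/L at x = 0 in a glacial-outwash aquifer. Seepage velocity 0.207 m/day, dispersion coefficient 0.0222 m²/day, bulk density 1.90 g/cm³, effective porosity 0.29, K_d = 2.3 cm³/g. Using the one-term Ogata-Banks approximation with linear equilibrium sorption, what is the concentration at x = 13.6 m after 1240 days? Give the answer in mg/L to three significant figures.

Retardation factor R = 1 + ρ_b·K_d/n = 1 + 1.90 × 2.3/0.29 = 16.07.
Sorption retards both mechanisms: v_R = v/R = 0.01288 m/day, D_R = D/R = 0.001381 m²/day.
v_R·t = 0.01288 × 1240 = 15.9712 m; 2√(D_R t) = 2.617 m; argument = (13.6 − 15.9712)/2.617 = -0.9061.
C = C₀ × ½·erfc(-0.9061) = 286 × 0.9000 = 257 mg/L.

257 mg/L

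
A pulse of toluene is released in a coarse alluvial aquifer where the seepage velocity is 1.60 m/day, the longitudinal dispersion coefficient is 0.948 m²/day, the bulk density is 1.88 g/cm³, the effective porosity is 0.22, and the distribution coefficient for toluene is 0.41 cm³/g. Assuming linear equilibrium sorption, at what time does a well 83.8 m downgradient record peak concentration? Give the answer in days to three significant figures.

Retardation factor R = 1 + ρ_b·K_d/n = 1 + 1.88 × 0.41/0.22 = 4.504.
Sorption retards both mechanisms: v_R = v/R = 0.3552 m/day, D_R = D/R = 0.2105 m²/day.
Peak time from v_R²t² + 2D_R t − x² = 0: t = (√(D_R² + v_R²x²) − D_R)/v_R².
√(D_R² + v_R²x²) = √(0.2105² + 0.3552² × 83.8²) = 29.77; v_R² = 0.1262.
t = (29.77 − 0.2105)/0.1262 = 234 days.

234 days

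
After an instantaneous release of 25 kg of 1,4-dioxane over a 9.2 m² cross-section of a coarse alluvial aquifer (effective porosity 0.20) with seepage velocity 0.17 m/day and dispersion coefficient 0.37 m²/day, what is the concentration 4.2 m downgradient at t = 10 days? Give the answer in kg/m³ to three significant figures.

1.31 kg/m³

For an instantaneous plane source, C(x,t) = M/(n_e·A·√(4πDt)) · exp(−(x−vt)²/(4Dt)), with n_e·A the pore (flow) area.
Plume center vt = 0.17 × 10 = 1.7 m, so the well at 4.2 m is 2.5 m downgradient of the peak.
√(4πDt) = 6.819 m, giving peak height M/(n_e·A·√(4πDt)) = 25/(0.20 × 9.2 × 6.819) = 1.993 kg/m³.
(x−vt)²/(4Dt) = (2.5)²/(4 × 0.37 × 10) = 0.4223; exp(−0.4223) = 0.6555.
C = 1.993 × 0.6555 = 1.31 kg/m³.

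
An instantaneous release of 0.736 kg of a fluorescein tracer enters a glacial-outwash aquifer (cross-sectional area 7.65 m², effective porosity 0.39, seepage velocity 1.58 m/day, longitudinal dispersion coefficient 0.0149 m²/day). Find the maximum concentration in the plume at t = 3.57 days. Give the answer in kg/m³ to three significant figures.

The peak of an instantaneous 1D plume sits at x = vt; there the Gaussian factor is 1 and C_max = M/(n_e·A·√(4πDt)), where n_e·A is the pore area the mass is dissolved in.
√(4πDt) = √(4π × 0.0149 × 3.57) = 0.8176 m, so C_max = 0.736/(0.39 × 7.65 × 0.8176) = 0.302 kg/m³.

0.302 kg/m³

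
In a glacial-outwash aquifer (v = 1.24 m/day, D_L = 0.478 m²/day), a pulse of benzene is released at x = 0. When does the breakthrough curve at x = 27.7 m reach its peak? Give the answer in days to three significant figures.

22.0 days

For the 1D instantaneous-source solution, setting ∂C/∂t = 0 at fixed x gives v²t² + 2Dt − x² = 0, so t = (√(D² + v²x²) − D)/v².
√(D² + v²x²) = √(0.478² + 1.24² × 27.7²) = 34.35; v² = 1.5376.
t = (34.35 − 0.478)/1.5376 = 22.0 days (vs. the pure-advection estimate x/v = 22.3 d).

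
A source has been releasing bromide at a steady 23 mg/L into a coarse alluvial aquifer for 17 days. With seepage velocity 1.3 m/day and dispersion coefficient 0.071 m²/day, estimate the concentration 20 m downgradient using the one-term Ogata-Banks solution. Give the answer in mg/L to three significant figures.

21.0 mg/L

For a continuous step input, C/C₀ ≈ ½·erfc((x−vt)/(2√(Dt))).
vt = 1.3 × 17 = 22.1 m and 2√(Dt) = 2√(0.071 × 17) = 2.197 m.
Argument (x−vt)/(2√(Dt)) = (20 − 22.1)/2.197 = -0.9558; ½·erfc(-0.9558) = 0.9118.
C = 23 × 0.9118 = 21.0 mg/L.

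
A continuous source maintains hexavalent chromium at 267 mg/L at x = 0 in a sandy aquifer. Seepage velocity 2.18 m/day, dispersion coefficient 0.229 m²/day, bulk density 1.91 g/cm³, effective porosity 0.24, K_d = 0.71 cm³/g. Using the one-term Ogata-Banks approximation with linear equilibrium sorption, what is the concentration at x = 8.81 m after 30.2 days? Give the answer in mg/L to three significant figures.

Retardation factor R = 1 + ρ_b·K_d/n = 1 + 1.91 × 0.71/0.24 = 6.650.
Sorption retards both mechanisms: v_R = v/R = 0.3278 m/day, D_R = D/R = 0.03444 m²/day.
v_R·t = 0.3278 × 30.2 = 9.89956 m; 2√(D_R t) = 2.040 m; argument = (8.81 − 9.89956)/2.040 = -0.5341.
C = C₀ × ½·erfc(-0.5341) = 267 × 0.7750 = 207 mg/L.

207 mg/L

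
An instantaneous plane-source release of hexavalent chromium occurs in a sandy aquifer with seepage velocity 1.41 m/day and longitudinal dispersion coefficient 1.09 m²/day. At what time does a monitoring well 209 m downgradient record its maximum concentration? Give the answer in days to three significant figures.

148 days

For the 1D instantaneous-source solution, setting ∂C/∂t = 0 at fixed x gives v²t² + 2Dt − x² = 0, so t = (√(D² + v²x²) − D)/v².
√(D² + v²x²) = √(1.09² + 1.41² × 209²) = 294.7; v² = 1.9881.
t = (294.7 − 1.09)/1.9881 = 148 days (vs. the pure-advection estimate x/v = 148 d).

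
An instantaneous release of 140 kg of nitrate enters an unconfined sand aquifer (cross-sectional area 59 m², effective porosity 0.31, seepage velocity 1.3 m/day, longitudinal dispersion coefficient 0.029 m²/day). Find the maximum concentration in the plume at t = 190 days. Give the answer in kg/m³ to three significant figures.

0.920 kg/m³

The peak of an instantaneous 1D plume sits at x = vt; there the Gaussian factor is 1 and C_max = M/(n_e·A·√(4πDt)), where n_e·A is the pore area the mass is dissolved in.
√(4πDt) = √(4π × 0.029 × 190) = 8.321 m, so C_max = 140/(0.31 × 59 × 8.321) = 0.920 kg/m³.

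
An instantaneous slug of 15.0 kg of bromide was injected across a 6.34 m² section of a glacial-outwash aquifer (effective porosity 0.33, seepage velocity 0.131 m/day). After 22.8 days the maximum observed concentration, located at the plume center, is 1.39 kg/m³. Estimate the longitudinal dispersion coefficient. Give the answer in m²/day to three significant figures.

0.0929 m²/day

At the plume center C_max = M/(n_e·A·√(4πDt)), so D = M²/(4πt·(n_e·A·C_max)²).
n_e·A·C_max = 0.33 × 6.34 × 1.39 = 2.908 kg/m.
D = 15.0²/(4π × 22.8 × 2.908²) = 0.0929 m²/day.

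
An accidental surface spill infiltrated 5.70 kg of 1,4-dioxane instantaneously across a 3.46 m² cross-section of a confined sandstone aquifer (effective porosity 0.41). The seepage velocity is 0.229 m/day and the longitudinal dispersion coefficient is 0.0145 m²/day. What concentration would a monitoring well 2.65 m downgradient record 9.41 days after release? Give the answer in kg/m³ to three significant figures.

1.96 kg/m³

For an instantaneous plane source, C(x,t) = M/(n_e·A·√(4πDt)) · exp(−(x−vt)²/(4Dt)), with n_e·A the pore (flow) area.
Plume center vt = 0.229 × 9.41 = 2.15489 m, so the well at 2.65 m is 0.49511 m downgradient of the peak.
√(4πDt) = 1.309 m, giving peak height M/(n_e·A·√(4πDt)) = 5.70/(0.41 × 3.46 × 1.309) = 3.070 kg/m³.
(x−vt)²/(4Dt) = (0.49511)²/(4 × 0.0145 × 9.41) = 0.4491; exp(−0.4491) = 0.6382.
C = 3.070 × 0.6382 = 1.96 kg/m³.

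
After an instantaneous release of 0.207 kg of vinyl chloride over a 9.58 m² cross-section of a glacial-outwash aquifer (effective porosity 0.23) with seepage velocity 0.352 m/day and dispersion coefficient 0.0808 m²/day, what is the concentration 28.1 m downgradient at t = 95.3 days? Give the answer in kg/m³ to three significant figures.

0.00365 kg/m³

For an instantaneous plane source, C(x,t) = M/(n_e·A·√(4πDt)) · exp(−(x−vt)²/(4Dt)), with n_e·A the pore (flow) area.
Plume center vt = 0.352 × 95.3 = 33.5456 m, so the well at 28.1 m is 5.4456 m upgradient of the peak.
√(4πDt) = 9.837 m, giving peak height M/(n_e·A·√(4πDt)) = 0.207/(0.23 × 9.58 × 9.837) = 0.009550 kg/m³.
(x−vt)²/(4Dt) = (-5.4456)²/(4 × 0.0808 × 95.3) = 0.9628; exp(−0.9628) = 0.3818.
C = 0.009550 × 0.3818 = 0.00365 kg/m³.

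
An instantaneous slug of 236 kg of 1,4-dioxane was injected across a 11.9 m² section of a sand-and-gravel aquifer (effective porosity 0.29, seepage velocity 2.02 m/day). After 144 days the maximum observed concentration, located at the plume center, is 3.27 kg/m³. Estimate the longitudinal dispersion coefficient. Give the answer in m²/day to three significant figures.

0.242 m²/day

At the plume center C_max = M/(n_e·A·√(4πDt)), so D = M²/(4πt·(n_e·A·C_max)²).
n_e·A·C_max = 0.29 × 11.9 × 3.27 = 11.28 kg/m.
D = 236²/(4π × 144 × 11.28²) = 0.242 m²/day.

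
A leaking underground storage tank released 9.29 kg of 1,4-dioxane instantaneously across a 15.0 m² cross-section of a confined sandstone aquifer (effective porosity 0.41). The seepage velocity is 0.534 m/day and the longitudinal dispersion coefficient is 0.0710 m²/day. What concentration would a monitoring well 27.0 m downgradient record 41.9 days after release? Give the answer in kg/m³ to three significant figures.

For an instantaneous plane source, C(x,t) = M/(n_e·A·√(4πDt)) · exp(−(x−vt)²/(4Dt)), with n_e·A the pore (flow) area.
Plume center vt = 0.534 × 41.9 = 22.3746 m, so the well at 27.0 m is 4.6254 m downgradient of the peak.
√(4πDt) = 6.114 m, giving peak height M/(n_e·A·√(4πDt)) = 9.29/(0.41 × 15.0 × 6.114) = 0.2471 kg/m³.
(x−vt)²/(4Dt) = (4.6254)²/(4 × 0.0710 × 41.9) = 1.798; exp(−1.798) = 0.1656.
C = 0.2471 × 0.1656 = 0.0409 kg/m³.

0.0409 kg/m³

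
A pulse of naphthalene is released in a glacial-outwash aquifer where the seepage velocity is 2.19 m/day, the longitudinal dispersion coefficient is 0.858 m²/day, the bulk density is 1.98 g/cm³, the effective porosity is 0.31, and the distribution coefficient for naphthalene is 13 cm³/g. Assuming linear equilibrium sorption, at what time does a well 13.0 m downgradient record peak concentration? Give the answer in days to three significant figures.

Retardation factor R = 1 + ρ_b·K_d/n = 1 + 1.98 × 13/0.31 = 84.03.
Sorption retards both mechanisms: v_R = v/R = 0.02606 m/day, D_R = D/R = 0.01021 m²/day.
Peak time from v_R²t² + 2D_R t − x² = 0: t = (√(D_R² + v_R²x²) − D_R)/v_R².
√(D_R² + v_R²x²) = √(0.01021² + 0.02606² × 13.0²) = 0.3389; v_R² = 0.0006791.
t = (0.3389 − 0.01021)/0.0006791 = 484 days.

484 days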